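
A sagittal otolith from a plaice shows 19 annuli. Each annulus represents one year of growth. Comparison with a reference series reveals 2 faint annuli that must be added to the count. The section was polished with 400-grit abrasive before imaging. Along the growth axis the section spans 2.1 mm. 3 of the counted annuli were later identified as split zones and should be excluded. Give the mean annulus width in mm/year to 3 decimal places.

Correcting the raw count gives 19 − 3 + 2 = 18 true annuli.
Extension rate ≈ 2.1 / 18 = 0.117 mm/year.

0.117 mm/year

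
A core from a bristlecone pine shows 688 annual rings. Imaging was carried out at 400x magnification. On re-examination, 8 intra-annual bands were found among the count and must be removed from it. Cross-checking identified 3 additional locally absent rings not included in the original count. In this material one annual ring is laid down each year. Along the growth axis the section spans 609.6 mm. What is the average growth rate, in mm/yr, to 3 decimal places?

0.893 mm/yr

True annual ring count = 688 − 8 + 3 = 683.
609.6 mm over 683 years gives 609.6 / 683 ≈ 0.893 mm/yr.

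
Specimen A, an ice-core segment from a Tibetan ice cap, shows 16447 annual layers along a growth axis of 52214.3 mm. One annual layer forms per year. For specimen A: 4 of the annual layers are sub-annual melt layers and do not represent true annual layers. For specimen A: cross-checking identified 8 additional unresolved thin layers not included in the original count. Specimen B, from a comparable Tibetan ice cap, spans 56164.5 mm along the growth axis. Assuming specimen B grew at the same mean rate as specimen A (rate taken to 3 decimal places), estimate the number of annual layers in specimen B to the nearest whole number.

17695 annual layers

Specimen A: correcting the raw count gives 16447 − 4 + 8 = 16451 true annual layers.
A: 52214.3 mm over 16451 years gives 52214.3 / 16451 ≈ 3.174 mm per year.
For B, 56164.5 / 3.174 = 17695.18 years ≈ 17695 annual layers.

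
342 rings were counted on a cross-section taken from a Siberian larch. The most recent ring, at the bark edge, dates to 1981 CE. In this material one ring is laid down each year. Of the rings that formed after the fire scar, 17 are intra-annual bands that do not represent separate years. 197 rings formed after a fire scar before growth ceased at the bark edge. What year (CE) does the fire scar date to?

1801 CE

197 rings post-date the fire scar.
197 − 17 false = 180 true rings after the fire scar.
Counting back 180 years from 1981 CE places the fire scar in 1981 − 180 = 1801 CE.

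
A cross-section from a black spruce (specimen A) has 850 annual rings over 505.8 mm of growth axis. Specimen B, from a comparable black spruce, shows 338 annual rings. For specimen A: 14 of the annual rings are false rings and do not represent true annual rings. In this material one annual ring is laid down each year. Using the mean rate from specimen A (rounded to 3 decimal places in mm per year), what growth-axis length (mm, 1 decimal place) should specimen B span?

204.5 mm

Specimen A: after corrections the count is 850 − 14 = 836 annual rings.
A: 505.8 mm over 836 years gives 505.8 / 836 ≈ 0.605 mm per year.
Length of B = 0.605 × 338 = 204.5 mm.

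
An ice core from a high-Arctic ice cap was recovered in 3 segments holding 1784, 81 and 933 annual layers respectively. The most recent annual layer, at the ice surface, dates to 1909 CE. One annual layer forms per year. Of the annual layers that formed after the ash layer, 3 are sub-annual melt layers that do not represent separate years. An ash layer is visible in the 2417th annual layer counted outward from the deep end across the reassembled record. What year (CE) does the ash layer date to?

1531 CE

Total annual layers = 1784 + 81 + 933 = 2798.
2798 − 2417 = 381 annual layers lie beyond the ash layer toward the ice surface.
Excluding 3 false annual layers: 381 − 3 = 378.
Counting back 378 years from 1909 CE places the ash layer in 1909 − 378 = 1531 CE.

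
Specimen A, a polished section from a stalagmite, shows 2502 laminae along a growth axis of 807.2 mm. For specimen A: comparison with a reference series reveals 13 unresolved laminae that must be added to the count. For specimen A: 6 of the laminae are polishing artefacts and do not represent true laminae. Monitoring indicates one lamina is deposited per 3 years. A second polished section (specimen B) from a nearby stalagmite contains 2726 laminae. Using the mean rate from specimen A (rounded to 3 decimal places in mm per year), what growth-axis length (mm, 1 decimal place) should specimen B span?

875.0 mm

Specimen A: after corrections the count is 2502 − 6 + 13 = 2509 laminae.
Specimen A: at 3 years per lamina, 2509 × 3 = 7527 years.
A: Mean rate = 807.2 mm / 7527 years ≈ 0.107 mm/year.
Specimen B: multiplying by 3 years per lamina: 2726 × 3 = 8178 years. B's length ≈ 0.107 × 8178 = 875.0 mm.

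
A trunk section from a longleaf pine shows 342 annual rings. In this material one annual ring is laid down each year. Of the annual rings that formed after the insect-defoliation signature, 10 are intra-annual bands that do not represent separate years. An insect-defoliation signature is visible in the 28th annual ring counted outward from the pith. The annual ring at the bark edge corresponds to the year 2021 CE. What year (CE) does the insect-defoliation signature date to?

342 − 28 = 314 annual rings lie beyond the insect-defoliation signature toward the bark edge.
Removing the 10 false annual rings leaves 314 − 10 = 304 true annual rings beyond the insect-defoliation signature.
2021 − 304 = 1717 CE.

1717 CE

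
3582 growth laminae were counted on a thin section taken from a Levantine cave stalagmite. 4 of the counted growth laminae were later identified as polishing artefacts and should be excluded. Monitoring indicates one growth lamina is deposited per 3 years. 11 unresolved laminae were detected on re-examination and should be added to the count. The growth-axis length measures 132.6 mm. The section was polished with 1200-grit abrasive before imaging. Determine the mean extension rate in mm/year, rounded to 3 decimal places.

0.012 mm/year

Correcting the raw count gives 3582 − 4 + 11 = 3589 true growth laminae.
Multiplying by 3 years per growth lamina: 3589 × 3 = 10767 years.
132.6 mm over 10767 years gives 132.6 / 10767 ≈ 0.012 mm/year.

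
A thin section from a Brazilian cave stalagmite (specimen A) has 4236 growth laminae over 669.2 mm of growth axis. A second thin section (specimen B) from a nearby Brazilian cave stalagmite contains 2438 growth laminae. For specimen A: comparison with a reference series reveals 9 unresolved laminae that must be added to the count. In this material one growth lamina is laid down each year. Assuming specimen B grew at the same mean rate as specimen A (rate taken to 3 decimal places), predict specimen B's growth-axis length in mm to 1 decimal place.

385.2 mm

Specimen A: after corrections the count is 4236 + 9 = 4245 growth laminae.
A: Extension rate ≈ 669.2 / 4245 = 0.158 mm per year.
Length of B = 0.158 × 2438 = 385.2 mm.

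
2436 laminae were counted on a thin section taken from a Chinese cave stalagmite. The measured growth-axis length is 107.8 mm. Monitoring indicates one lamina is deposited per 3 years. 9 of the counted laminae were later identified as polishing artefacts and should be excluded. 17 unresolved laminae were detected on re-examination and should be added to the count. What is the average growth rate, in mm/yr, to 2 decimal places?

Correcting the raw count gives 2436 − 9 + 17 = 2444 true laminae.
2444 laminae at 3 years each span 2444 × 3 = 7332 years.
Extension rate ≈ 107.8 / 7332 = 0.01 mm/yr.

0.01 mm/yr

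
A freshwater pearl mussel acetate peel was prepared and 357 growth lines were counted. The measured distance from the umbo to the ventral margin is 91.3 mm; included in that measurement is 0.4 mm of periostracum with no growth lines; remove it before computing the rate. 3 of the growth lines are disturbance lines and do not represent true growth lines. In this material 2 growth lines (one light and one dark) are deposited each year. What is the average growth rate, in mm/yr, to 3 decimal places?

0.514 mm/yr

Adjusted count: 357 − 3 = 354 growth lines.
With 2 growth lines per year, 354 / 2 = 177 years.
Net length = 91.3 − 0.4 = 90.9 mm.
Mean rate = 90.9 mm / 177 years ≈ 0.514 mm/yr.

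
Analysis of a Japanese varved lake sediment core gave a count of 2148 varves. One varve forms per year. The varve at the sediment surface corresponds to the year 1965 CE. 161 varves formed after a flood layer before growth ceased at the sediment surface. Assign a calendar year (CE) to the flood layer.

161 varves formed after the flood layer.
The varve at the sediment surface is 1965 CE, so the flood layer dates to 1965 − 161 = 1804 CE.

1804 CE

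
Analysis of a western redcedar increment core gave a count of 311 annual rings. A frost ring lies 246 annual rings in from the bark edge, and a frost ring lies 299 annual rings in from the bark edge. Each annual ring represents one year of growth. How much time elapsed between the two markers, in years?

299 − 246 = 53 annual rings lie between the two events.
That is 53 years at one annual ring per year.

53 yr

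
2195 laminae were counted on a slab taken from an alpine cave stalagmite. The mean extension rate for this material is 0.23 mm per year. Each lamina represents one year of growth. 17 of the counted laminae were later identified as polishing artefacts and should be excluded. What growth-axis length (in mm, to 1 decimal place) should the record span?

500.9 mm

Adjusted count: 2195 − 17 = 2178 laminae.
Predicted length = 0.23 mm/year × 2178 years = 500.9 mm.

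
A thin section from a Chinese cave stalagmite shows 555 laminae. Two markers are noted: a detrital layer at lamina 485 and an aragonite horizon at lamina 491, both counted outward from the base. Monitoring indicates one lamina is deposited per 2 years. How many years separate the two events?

Separation: 491 − 485 = 6 laminae.
Multiplying by 2 years per lamina: 6 × 2 = 12 years.

12 years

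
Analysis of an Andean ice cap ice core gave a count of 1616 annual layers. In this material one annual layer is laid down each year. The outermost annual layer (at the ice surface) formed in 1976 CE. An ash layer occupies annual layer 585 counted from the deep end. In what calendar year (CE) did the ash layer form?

1616 − 585 = 1031 annual layers lie beyond the ash layer toward the ice surface.
1976 − 1031 = 945 CE.

945 CE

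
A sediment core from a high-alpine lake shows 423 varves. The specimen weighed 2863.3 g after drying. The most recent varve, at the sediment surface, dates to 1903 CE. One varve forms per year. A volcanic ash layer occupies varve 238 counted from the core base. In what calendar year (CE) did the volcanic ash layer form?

1718 CE

423 − 238 = 185 varves lie beyond the volcanic ash layer toward the sediment surface.
1903 − 185 = 1718 CE.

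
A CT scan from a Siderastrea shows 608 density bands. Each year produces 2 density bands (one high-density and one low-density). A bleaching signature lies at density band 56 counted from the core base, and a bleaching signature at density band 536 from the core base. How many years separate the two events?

The two markers are separated by 536 − 56 = 480 density bands.
With 2 density bands per year, 480 / 2 = 240 years.

240 yr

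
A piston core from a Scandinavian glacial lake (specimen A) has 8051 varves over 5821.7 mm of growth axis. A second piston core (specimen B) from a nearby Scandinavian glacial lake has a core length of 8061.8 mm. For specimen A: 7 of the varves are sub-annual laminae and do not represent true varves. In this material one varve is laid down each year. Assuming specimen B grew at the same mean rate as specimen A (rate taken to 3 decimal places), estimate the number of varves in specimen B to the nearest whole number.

Specimen A: correcting the raw count gives 8051 − 7 = 8044 true varves.
A: Mean rate = 5821.7 mm / 8044 years ≈ 0.724 mm per year.
B spans 8061.8 / 0.724 = 11135.08 years ≈ 11135 varves.

11135 varves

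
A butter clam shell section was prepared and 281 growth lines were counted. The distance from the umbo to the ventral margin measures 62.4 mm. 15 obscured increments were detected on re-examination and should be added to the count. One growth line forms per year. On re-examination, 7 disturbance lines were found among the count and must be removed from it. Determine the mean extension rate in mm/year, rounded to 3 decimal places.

0.216 mm/year

After corrections the count is 281 − 7 + 15 = 289 growth lines.
Extension rate ≈ 62.4 / 289 = 0.216 mm/year.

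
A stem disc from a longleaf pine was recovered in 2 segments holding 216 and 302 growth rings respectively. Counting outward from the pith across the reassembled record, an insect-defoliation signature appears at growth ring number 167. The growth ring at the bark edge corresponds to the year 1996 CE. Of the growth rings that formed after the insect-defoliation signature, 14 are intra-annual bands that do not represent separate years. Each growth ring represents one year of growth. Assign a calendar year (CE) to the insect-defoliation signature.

Total growth rings = 216 + 302 = 518.
518 − 167 = 351 growth rings lie beyond the insect-defoliation signature toward the bark edge.
Removing the 14 false growth rings leaves 351 − 14 = 337 true growth rings beyond the insect-defoliation signature.
Counting back 337 years from 1996 CE places the insect-defoliation signature in 1996 − 337 = 1659 CE.

1659 CE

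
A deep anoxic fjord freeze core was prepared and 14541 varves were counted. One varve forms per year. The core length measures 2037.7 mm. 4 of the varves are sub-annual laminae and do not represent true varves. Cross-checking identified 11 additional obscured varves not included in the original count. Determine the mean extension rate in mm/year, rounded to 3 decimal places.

Adjusted count: 14541 − 4 + 11 = 14548 varves.
2037.7 mm over 14548 years gives 2037.7 / 14548 ≈ 0.140 mm/year.

0.140 mm/year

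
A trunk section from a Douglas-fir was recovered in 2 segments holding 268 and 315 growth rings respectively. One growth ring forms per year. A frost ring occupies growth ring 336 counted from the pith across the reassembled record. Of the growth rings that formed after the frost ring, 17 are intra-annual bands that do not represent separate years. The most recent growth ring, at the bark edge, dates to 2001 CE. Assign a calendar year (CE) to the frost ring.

Total growth rings = 268 + 315 = 583.
583 − 336 = 247 growth rings lie beyond the frost ring toward the bark edge.
Excluding 17 false growth rings: 247 − 17 = 230.
2001 − 230 = 1771 CE.

1771 CE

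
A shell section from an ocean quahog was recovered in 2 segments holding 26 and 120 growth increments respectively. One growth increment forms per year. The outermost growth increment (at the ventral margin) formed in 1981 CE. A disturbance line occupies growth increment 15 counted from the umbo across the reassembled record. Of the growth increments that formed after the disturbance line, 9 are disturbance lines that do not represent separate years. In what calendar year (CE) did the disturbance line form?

Total growth increments = 26 + 120 = 146.
The disturbance line sits at growth increment 15 from the umbo, so 146 − 15 = 131 growth increments formed after it.
Excluding 9 false growth increments: 131 − 9 = 122.
The growth increment at the ventral margin is 1981 CE, so the disturbance line dates to 1981 − 122 = 1859 CE.

1859 CE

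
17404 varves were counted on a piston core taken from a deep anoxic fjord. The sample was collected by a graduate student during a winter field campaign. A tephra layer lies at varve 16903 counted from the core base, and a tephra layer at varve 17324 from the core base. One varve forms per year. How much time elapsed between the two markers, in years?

The two markers are separated by 17324 − 16903 = 421 varves.
One varve per year makes the interval 421 years.

421 years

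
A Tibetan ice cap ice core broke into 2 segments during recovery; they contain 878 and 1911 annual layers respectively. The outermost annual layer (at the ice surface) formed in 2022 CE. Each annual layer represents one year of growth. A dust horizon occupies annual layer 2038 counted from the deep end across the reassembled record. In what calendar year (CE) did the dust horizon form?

1271 CE

Total annual layers = 878 + 1911 = 2789.
2789 − 2038 = 751 annual layers lie beyond the dust horizon toward the ice surface.
Counting back 751 years from 2022 CE places the dust horizon in 2022 − 751 = 1271 CE.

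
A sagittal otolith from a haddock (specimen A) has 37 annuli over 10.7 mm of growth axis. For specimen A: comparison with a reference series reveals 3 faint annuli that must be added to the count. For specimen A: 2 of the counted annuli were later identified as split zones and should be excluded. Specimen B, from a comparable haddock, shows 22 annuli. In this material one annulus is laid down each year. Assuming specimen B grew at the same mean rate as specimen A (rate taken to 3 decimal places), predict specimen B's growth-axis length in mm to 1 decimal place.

6.2 mm

Specimen A: true annulus count = 37 − 2 + 3 = 38.
A: 10.7 mm over 38 years gives 10.7 / 38 ≈ 0.282 mm/yr.
For B, 0.282 mm/year × 22 years = 6.2 mm.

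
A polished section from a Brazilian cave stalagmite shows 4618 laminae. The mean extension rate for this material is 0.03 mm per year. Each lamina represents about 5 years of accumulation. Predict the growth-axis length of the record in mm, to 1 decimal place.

At 5 years per lamina, 4618 × 5 = 23090 years.
Predicted length = 0.03 mm/year × 23090 years = 692.7 mm.

692.7 mm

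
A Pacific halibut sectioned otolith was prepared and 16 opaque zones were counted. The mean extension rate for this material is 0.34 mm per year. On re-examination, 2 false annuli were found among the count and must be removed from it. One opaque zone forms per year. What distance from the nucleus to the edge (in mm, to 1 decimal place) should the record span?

4.8 mm

Correcting the raw count gives 16 − 2 = 14 true opaque zones.
Predicted length = 0.34 mm/year × 14 years = 4.8 mm.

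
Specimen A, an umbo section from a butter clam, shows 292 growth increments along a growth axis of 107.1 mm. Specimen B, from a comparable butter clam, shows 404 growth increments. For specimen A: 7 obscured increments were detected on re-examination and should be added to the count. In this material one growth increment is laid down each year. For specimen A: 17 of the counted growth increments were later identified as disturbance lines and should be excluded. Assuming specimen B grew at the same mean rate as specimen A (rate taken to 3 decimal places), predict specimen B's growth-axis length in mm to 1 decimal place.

153.5 mm

Specimen A: adjusted count: 292 − 17 + 7 = 282 growth increments.
A: Extension rate ≈ 107.1 / 282 = 0.380 mm/year.
For B, 0.380 mm/year × 404 years = 153.5 mm.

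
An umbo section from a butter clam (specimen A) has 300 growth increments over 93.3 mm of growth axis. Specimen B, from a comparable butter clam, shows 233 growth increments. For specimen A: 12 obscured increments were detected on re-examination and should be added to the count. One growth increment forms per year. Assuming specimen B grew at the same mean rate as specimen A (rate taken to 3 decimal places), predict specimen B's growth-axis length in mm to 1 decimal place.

69.7 mm

Specimen A: true growth increment count = 300 + 12 = 312.
A: 93.3 mm over 312 years gives 93.3 / 312 ≈ 0.299 mm/year.
For B, 0.299 mm/year × 233 years = 69.7 mm.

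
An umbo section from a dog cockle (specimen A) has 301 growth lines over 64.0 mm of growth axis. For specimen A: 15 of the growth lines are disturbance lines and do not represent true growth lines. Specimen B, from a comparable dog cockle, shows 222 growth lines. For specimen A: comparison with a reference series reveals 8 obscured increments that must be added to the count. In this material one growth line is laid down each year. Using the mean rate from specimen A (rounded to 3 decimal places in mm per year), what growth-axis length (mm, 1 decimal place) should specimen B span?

48.4 mm

Specimen A: true growth line count = 301 − 15 + 8 = 294.
A: Mean rate = 64.0 mm / 294 years ≈ 0.218 mm/year.
B's length ≈ 0.218 × 222 = 48.4 mm.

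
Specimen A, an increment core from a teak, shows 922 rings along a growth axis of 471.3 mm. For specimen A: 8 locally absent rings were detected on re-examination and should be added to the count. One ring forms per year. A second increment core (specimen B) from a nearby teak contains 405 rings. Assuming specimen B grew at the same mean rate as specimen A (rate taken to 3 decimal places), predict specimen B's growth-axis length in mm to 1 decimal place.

205.3 mm

Specimen A: correcting the raw count gives 922 + 8 = 930 true rings.
A: Extension rate ≈ 471.3 / 930 = 0.507 mm/year.
B's length ≈ 0.507 × 405 = 205.3 mm.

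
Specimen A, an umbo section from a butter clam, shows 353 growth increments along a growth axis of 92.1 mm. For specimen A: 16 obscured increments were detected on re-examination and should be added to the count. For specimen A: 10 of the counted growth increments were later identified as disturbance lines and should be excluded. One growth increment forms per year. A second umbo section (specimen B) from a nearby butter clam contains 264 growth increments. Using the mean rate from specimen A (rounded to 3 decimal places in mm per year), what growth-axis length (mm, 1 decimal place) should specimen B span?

Specimen A: correcting the raw count gives 353 − 10 + 16 = 359 true growth increments.
A: Extension rate ≈ 92.1 / 359 = 0.257 mm/yr.
Length of B = 0.257 × 264 = 67.8 mm.

67.8 mm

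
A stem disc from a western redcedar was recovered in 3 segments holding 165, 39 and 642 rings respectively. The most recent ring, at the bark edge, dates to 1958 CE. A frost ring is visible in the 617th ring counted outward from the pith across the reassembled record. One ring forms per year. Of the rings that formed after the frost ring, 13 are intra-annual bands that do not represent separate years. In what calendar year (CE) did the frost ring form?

1742 CE

Total rings = 165 + 39 + 642 = 846.
846 − 617 = 229 rings lie beyond the frost ring toward the bark edge.
Removing the 13 false rings leaves 229 − 13 = 216 true rings beyond the frost ring.
1958 − 216 = 1742 CE.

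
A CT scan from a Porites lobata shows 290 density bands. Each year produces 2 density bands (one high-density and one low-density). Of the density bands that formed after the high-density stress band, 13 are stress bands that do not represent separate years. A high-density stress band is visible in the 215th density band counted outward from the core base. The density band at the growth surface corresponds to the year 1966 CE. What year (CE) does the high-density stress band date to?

1935 CE

The high-density stress band sits at density band 215 from the core base, so 290 − 215 = 75 density bands formed after it.
Excluding 13 false density bands: 75 − 13 = 62.
With 2 density bands per year, 62 / 2 = 31 years.
Counting back 31 years from 1966 CE places the high-density stress band in 1966 − 31 = 1935 CE.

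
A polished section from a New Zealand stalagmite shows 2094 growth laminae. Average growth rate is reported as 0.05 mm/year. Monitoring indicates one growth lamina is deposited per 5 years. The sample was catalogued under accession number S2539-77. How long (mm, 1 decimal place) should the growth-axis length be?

At 5 years per growth lamina, 2094 × 5 = 10470 years.
Length ≈ 0.05 × 10470 = 523.5 mm.

523.5 mm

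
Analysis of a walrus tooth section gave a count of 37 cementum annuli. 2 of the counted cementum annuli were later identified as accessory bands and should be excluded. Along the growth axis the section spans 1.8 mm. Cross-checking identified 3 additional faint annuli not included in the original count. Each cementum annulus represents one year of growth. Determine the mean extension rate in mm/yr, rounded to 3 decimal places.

After corrections the count is 37 − 2 + 3 = 38 cementum annuli.
Mean rate = 1.8 mm / 38 years ≈ 0.047 mm/yr.

0.047 mm/yr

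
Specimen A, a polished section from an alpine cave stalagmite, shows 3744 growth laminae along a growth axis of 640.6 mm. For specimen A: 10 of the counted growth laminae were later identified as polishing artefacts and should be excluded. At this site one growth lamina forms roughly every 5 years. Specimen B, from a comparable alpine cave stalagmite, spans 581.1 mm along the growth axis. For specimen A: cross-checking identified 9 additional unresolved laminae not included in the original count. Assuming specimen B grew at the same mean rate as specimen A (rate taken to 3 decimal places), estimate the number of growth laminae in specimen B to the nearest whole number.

Specimen A: after corrections the count is 3744 − 10 + 9 = 3743 growth laminae.
Specimen A: at 5 years per growth lamina, 3743 × 5 = 18715 years.
A: Extension rate ≈ 640.6 / 18715 = 0.034 mm/year.
Specimen B: 581.1 mm / 0.034 mm per year = 17091.18 years; at 5 years per growth lamina that is 17091.18 / 5 ≈ 3418 growth laminae.

3418 growth laminae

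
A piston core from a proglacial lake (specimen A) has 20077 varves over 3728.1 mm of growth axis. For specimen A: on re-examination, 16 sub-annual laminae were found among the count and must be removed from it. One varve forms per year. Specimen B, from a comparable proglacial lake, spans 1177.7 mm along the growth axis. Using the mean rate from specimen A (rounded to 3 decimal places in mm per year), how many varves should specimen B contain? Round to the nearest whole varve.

Specimen A: true varve count = 20077 − 16 = 20061.
A: 3728.1 mm over 20061 years gives 3728.1 / 20061 ≈ 0.186 mm per year.
Specimen B: 1177.7 mm / 0.186 mm per year = 6331.72 years ≈ 6332 varves.

6332 varves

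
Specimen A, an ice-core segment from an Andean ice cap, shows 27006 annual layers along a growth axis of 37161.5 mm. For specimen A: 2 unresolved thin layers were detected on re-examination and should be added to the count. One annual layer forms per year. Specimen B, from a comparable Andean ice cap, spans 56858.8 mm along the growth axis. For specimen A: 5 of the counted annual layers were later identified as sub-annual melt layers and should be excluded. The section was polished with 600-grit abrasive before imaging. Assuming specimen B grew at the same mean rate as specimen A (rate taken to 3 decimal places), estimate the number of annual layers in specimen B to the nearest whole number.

41322 annual layers

Specimen A: adjusted count: 27006 − 5 + 2 = 27003 annual layers.
A: Extension rate ≈ 37161.5 / 27003 = 1.376 mm/yr.
For B, 56858.8 / 1.376 = 41321.80 years ≈ 41322 annual layers.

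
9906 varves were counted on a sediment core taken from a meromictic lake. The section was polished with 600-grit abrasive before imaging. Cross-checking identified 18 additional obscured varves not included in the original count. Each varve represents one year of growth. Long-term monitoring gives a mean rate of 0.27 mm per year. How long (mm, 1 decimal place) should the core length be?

After corrections the count is 9906 + 18 = 9924 varves.
Length ≈ 0.27 × 9924 = 2679.5 mm.

2679.5 mm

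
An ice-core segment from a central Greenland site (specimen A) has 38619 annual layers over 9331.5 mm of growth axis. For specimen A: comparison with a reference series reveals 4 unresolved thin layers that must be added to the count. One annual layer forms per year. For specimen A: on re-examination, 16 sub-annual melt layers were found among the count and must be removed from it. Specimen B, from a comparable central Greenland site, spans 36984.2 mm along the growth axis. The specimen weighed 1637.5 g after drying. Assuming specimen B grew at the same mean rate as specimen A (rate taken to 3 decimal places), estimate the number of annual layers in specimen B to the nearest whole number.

Specimen A: adjusted count: 38619 − 16 + 4 = 38607 annual layers.
A: Mean rate = 9331.5 mm / 38607 years ≈ 0.242 mm/year.
B spans 36984.2 / 0.242 = 152827.27 years ≈ 152827 annual layers.

152827 annual layers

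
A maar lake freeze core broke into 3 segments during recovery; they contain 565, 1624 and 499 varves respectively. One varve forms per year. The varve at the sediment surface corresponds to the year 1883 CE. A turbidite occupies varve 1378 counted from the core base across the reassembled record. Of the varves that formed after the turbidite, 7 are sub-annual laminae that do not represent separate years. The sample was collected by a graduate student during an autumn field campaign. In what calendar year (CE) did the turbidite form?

Total varves = 565 + 1624 + 499 = 2688.
2688 − 1378 = 1310 varves lie beyond the turbidite toward the sediment surface.
Removing the 7 false varves leaves 1310 − 7 = 1303 true varves beyond the turbidite.
Counting back 1303 years from 1883 CE places the turbidite in 1883 − 1303 = 580 CE.

580 CE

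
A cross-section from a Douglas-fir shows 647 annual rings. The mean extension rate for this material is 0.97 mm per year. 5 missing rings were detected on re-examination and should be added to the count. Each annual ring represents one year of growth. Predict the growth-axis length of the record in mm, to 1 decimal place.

632.4 mm

After corrections the count is 647 + 5 = 652 annual rings.
Predicted length = 0.97 mm/year × 652 years = 632.4 mm.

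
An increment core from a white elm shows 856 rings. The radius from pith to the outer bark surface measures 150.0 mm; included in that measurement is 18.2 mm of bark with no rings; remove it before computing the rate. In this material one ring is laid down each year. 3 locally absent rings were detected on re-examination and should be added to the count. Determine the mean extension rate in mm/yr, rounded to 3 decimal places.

Adjusted count: 856 + 3 = 859 rings.
Net length = 150.0 − 18.2 = 131.8 mm.
Mean rate = 131.8 mm / 859 years ≈ 0.153 mm/yr.

0.153 mm/yr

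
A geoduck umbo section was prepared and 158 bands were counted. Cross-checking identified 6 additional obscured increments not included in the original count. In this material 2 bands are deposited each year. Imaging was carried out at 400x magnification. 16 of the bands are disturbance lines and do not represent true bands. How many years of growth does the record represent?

After corrections the count is 158 − 16 + 6 = 148 bands.
148 bands at 2 per year is 148 / 2 = 74 years.

74 years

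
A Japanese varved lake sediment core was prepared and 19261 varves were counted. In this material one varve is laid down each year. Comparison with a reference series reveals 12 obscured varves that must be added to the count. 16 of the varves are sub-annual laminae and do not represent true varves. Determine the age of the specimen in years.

19257 yr

Correcting the raw count gives 19261 − 16 + 12 = 19257 true varves.
With a one-to-one varve periodicity this is 19257 years.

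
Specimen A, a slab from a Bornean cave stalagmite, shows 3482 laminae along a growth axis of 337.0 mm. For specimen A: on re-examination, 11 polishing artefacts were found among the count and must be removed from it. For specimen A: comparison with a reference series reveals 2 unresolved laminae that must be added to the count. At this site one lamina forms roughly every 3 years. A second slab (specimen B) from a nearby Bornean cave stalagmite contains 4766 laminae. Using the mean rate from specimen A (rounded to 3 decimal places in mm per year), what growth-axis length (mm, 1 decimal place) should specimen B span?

Specimen A: correcting the raw count gives 3482 − 11 + 2 = 3473 true laminae.
Specimen A: 3473 laminae at 3 years each span 3473 × 3 = 10419 years.
A: Extension rate ≈ 337.0 / 10419 = 0.032 mm per year.
Specimen B: at 3 years per lamina, 4766 × 3 = 14298 years. Length of B = 0.032 × 14298 = 457.5 mm.

457.5 mm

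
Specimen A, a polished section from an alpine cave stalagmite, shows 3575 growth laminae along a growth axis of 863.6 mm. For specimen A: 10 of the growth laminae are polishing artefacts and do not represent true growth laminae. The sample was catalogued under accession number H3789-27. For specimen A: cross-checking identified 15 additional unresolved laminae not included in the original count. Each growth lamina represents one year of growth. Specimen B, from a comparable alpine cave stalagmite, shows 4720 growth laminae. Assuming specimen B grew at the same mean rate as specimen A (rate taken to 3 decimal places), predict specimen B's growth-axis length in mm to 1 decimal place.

Specimen A: true growth lamina count = 3575 − 10 + 15 = 3580.
A: Mean rate = 863.6 mm / 3580 years ≈ 0.241 mm/yr.
For B, 0.241 mm/year × 4720 years = 1137.5 mm.

1137.5 mm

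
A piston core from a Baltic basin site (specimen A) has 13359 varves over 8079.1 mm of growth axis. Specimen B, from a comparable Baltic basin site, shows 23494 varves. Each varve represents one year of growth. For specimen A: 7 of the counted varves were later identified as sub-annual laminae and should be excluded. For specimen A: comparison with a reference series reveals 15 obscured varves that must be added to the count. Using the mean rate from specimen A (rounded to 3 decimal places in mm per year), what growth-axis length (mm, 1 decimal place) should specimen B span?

14190.4 mm

Specimen A: adjusted count: 13359 − 7 + 15 = 13367 varves.
A: Extension rate ≈ 8079.1 / 13367 = 0.604 mm per year.
B's length ≈ 0.604 × 23494 = 14190.4 mm.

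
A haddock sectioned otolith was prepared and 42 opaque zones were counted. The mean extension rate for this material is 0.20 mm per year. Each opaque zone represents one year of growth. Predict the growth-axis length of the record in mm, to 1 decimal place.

The record spans 42 years at 0.20 mm per year.
Predicted length = 0.20 mm/year × 42 years = 8.4 mm.

8.4 mm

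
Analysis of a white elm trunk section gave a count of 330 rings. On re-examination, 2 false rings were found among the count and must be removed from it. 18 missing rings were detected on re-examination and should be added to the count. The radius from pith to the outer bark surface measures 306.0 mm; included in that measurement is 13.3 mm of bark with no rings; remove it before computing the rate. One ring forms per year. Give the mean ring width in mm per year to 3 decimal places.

Correcting the raw count gives 330 − 2 + 18 = 346 true rings.
Net length = 306.0 − 13.3 = 292.7 mm.
292.7 mm over 346 years gives 292.7 / 346 ≈ 0.846 mm per year.

0.846 mm per year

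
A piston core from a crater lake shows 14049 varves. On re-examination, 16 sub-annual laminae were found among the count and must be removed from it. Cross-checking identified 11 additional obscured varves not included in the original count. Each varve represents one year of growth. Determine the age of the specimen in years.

After corrections the count is 14049 − 16 + 11 = 14044 varves.
With a one-to-one varve periodicity this is 14044 years.

14044 years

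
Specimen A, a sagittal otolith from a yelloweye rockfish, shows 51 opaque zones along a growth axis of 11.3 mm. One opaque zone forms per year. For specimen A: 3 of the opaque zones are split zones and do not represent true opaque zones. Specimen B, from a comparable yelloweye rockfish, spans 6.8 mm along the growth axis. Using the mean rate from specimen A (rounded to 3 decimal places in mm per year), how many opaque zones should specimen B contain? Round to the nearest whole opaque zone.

Specimen A: true opaque zone count = 51 − 3 = 48.
A: Mean rate = 11.3 mm / 48 years ≈ 0.235 mm/year.
For B, 6.8 / 0.235 = 28.94 years ≈ 29 opaque zones.

29 opaque zones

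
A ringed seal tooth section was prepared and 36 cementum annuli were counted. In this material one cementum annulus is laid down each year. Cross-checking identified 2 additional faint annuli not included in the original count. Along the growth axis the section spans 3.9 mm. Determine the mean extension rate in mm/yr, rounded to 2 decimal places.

0.10 mm/yr

True cementum annulus count = 36 + 2 = 38.
Mean rate = 3.9 mm / 38 years ≈ 0.10 mm/yr.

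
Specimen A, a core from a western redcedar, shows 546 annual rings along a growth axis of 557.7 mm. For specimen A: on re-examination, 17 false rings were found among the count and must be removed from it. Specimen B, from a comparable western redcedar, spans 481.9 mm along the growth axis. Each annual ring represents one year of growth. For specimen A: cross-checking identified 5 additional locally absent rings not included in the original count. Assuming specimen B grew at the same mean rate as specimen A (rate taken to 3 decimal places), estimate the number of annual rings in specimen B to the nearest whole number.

Specimen A: correcting the raw count gives 546 − 17 + 5 = 534 true annual rings.
A: 557.7 mm over 534 years gives 557.7 / 534 ≈ 1.044 mm/yr.
Specimen B: 481.9 mm / 1.044 mm per year = 461.59 years ≈ 462 annual rings.

462 annual rings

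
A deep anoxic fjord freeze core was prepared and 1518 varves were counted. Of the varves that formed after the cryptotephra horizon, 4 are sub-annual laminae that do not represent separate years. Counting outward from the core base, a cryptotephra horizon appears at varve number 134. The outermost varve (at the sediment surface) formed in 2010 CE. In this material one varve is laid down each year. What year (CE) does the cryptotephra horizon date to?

1518 − 134 = 1384 varves lie beyond the cryptotephra horizon toward the sediment surface.
Removing the 4 false varves leaves 1384 − 4 = 1380 true varves beyond the cryptotephra horizon.
The varve at the sediment surface is 2010 CE, so the cryptotephra horizon dates to 2010 − 1380 = 630 CE.

630 CE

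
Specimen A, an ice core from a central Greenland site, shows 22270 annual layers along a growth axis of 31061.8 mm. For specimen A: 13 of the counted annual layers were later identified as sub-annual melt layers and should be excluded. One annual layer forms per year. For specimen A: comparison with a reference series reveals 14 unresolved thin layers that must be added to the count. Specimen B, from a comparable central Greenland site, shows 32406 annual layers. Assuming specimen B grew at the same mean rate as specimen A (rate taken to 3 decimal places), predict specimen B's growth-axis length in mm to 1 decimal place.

45206.4 mm

Specimen A: after corrections the count is 22270 − 13 + 14 = 22271 annual layers.
A: Mean rate = 31061.8 mm / 22271 years ≈ 1.395 mm/year.
For B, 1.395 mm/year × 32406 years = 45206.4 mm.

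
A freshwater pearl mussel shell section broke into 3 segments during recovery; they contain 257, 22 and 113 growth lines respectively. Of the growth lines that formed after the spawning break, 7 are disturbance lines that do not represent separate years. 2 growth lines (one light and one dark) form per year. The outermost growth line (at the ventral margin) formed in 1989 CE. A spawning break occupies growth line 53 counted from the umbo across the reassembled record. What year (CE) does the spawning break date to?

Total growth lines = 257 + 22 + 113 = 392.
Between growth line 53 and the ventral margin there are 392 − 53 = 339 growth lines.
Removing the 7 false growth lines leaves 339 − 7 = 332 true growth lines beyond the spawning break.
Dividing by 2 growth lines per year: 332 / 2 = 166 years.
1989 − 166 = 1823 CE.

1823 CE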